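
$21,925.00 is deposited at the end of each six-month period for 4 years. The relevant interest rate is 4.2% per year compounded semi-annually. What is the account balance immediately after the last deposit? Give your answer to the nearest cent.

$188,847.81

This is an ordinary annuity: 8 deposits of $21,925.00 at the end of each six-month period.
Periodic rate r = 0.042/2 per half-year; n is counted in half-years.
FV = PMT × [((1+r)^n − 1)/r] = 21,925 × [(1+r)^8 − 1] / r = $188,847.81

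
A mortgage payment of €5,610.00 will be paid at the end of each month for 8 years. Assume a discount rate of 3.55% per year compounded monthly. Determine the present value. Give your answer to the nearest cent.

€468,239.40

This is an ordinary annuity: 96 payments of €5,610.00 at the end of each month.
Periodic rate r = 0.0355/12 per month; n is counted in months.
PV = PMT × [(1 − (1+r)^−n)/r] = 5,610 × [1 − (1+r)^−96] / r = €468,239.40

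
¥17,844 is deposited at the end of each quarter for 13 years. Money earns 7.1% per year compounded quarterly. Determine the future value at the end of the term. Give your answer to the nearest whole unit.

¥1,504,461

This is an ordinary annuity: 52 deposits of ¥17,844 at the end of each quarter.
Periodic rate r = 0.071/4 per quarter; n is counted in quarters.
FV = PMT × [((1+r)^n − 1)/r] = 17,844 × [(1+r)^52 − 1] / r = ¥1,504,461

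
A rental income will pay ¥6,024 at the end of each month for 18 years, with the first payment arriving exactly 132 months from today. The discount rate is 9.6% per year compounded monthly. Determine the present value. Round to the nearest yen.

Ordinary annuity of 216 payments, first payment at period 132.
Periodic rate r = 0.096/12 per month; n is counted in months.
The ordinary-annuity PV formula values the stream one period before the first payment (period 131); discount that back 131 periods:
PV₀ = 6,024 × [1 − (1+r)^−216] / r × (1+r)^−131 = ¥217,711

¥217,711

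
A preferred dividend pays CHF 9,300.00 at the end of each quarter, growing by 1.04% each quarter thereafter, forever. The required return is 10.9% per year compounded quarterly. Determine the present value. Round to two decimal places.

CHF 551,928.78

Periodic rate r = 0.109/4 per quarter.
Growing perpetuity (Gordon): PV = PMT₁ / (r − g) = 9,300 / (r − 0.0104) = CHF 551,928.78.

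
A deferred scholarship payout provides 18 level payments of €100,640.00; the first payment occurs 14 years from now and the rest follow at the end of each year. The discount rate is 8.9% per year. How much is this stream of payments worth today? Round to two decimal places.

Ordinary annuity of 18 payments, first payment at period 14.
Periodic rate r = 0.089 per year.
The ordinary-annuity PV formula values the stream one period before the first payment (period 13); discount that back 13 periods:
PV₀ = 100,640 × [1 − (1+r)^−18] / r × (1+r)^−13 = €292,817.58

€292,817.58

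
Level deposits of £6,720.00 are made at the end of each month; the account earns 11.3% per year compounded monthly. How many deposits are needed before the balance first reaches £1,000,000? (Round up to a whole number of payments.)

Periodic rate r = 0.113/12 per month; n is counted in months.
Ordinary annuity FV: 1,000,000 = 6,720 × [((1+r)^n − 1)/r].
(1+r)^n = 1 + 1,000,000 × r / 6,720, so n = ln(1 + 1,000,000·r/6,720) / ln(1+r) = 93.46.
Round up to a whole number of payments: n = 94.

94 payments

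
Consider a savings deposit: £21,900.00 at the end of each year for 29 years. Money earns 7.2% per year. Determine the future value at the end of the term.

£1,980,171.49

This is an ordinary annuity: 29 deposits of £21,900.00 at the end of each year.
Periodic rate r = 0.072 per year.
FV = PMT × [((1+r)^n − 1)/r] = 21,900 × [(1+r)^29 − 1] / r = £1,980,171.49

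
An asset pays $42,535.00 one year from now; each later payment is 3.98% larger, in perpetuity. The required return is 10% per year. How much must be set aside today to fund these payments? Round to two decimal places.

$706,561.46

Periodic rate r = 0.1 per year.
Growing perpetuity (Gordon): PV = PMT₁ / (r − g) = 42,535 / (r − 0.0398) = $706,561.46.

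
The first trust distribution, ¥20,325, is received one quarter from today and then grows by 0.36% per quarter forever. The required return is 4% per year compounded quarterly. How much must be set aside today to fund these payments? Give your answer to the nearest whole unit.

Periodic rate r = 0.04/4 per quarter.
Growing perpetuity (Gordon): PV = PMT₁ / (r − g) = 20,325 / (r − 0.0036) = ¥3,175,781.

¥3,175,781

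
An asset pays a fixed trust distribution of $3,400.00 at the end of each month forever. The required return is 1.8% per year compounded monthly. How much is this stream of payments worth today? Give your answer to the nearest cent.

Periodic rate r = 0.018/12 per month.
Level perpetuity: PV = PMT / r = 3,400 / (0.018/12) = $2,266,666.67.

$2,266,666.67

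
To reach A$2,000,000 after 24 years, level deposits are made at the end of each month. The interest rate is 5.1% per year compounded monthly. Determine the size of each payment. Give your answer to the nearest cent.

A$3,553.58

Level ordinary annuity; solve FV = PMT × [((1+r)^n − 1)/r] for PMT.
Periodic rate r = 0.051/12 per month; n is counted in months.
With n = 288: PMT = 2,000,000 / ([((1+r)^n − 1)/r]) = A$3,553.58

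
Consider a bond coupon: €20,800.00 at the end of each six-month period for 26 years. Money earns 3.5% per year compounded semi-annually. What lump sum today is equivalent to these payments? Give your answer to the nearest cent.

This is an ordinary annuity: 52 payments of €20,800.00 at the end of each six-month period.
Periodic rate r = 0.035/2 per half-year; n is counted in half-years.
PV = PMT × [(1 − (1+r)^−n)/r] = 20,800 × [1 − (1+r)^−52] / r = €706,362.16

€706,362.16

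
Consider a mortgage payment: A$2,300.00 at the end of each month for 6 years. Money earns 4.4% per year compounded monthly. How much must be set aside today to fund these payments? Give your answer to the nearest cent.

A$145,311.23

This is an ordinary annuity: 72 payments of A$2,300.00 at the end of each month.
Periodic rate r = 0.044/12 per month; n is counted in months.
PV = PMT × [(1 − (1+r)^−n)/r] = 2,300 × [1 − (1+r)^−72] / r = A$145,311.23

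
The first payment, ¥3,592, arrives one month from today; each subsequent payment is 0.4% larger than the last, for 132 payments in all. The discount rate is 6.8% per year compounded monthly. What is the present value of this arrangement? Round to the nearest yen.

¥423,780

Periodic rate r = 0.068/12 per month; n is counted in months.
Growing ordinary annuity: PV = PMT₁ × [1 − ((1+g)/(1+r))^n] / (r − g) = 3,592 × [1 − ((1+0.004)/(1+r))^132] / (r − 0.004) = ¥423,780.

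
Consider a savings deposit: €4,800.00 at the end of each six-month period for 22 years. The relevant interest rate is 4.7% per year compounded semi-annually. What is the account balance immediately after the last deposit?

€363,339.79

This is an ordinary annuity: 44 deposits of €4,800.00 at the end of each six-month period.
Periodic rate r = 0.047/2 per half-year; n is counted in half-years.
FV = PMT × [((1+r)^n − 1)/r] = 4,800 × [(1+r)^44 − 1] / r = €363,339.79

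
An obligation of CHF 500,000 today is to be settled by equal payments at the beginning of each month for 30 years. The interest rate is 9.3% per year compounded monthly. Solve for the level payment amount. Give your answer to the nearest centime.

CHF 4,099.73

Level annuity due; solve PV = PMT × [(1 − (1+r)^−n)/r] × (1+r) for PMT.
Periodic rate r = 0.093/12 per month; n is counted in months.
With n = 360: PMT = 500,000 / ([(1 − (1+r)^−n)/r] × (1+r)) = CHF 4,099.73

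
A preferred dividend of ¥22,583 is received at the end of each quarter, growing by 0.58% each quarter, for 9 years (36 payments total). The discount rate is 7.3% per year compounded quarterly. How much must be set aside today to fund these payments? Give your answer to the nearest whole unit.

Periodic rate r = 0.073/4 per quarter; n is counted in quarters.
Growing ordinary annuity: PV = PMT₁ × [1 − ((1+g)/(1+r))^n] / (r − g) = 22,583 × [1 − ((1+0.0058)/(1+r))^36] / (r − 0.0058) = ¥649,040.

¥649,040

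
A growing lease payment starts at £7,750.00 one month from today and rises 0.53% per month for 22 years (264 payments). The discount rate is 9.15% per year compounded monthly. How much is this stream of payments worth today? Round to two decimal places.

Periodic rate r = 0.0915/12 per month; n is counted in months.
Growing ordinary annuity: PV = PMT₁ × [1 − ((1+g)/(1+r))^n] / (r − g) = 7,750 × [1 − ((1+0.0053)/(1+r))^264] / (r − 0.0053) = £1,521,908.48.

£1,521,908.48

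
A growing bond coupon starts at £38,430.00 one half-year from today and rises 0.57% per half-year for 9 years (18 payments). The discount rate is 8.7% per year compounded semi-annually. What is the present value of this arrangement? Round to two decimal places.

£493,371.74

Periodic rate r = 0.087/2 per half-year; n is counted in half-years.
Growing ordinary annuity: PV = PMT₁ × [1 − ((1+g)/(1+r))^n] / (r − g) = 38,430 × [1 − ((1+0.0057)/(1+r))^18] / (r − 0.0057) = £493,371.74.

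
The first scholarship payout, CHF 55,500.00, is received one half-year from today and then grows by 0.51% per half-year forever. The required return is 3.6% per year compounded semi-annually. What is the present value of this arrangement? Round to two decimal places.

CHF 4,302,325.58

Periodic rate r = 0.036/2 per half-year.
Growing perpetuity (Gordon): PV = PMT₁ / (r − g) = 55,500 / (r − 0.0051) = CHF 4,302,325.58.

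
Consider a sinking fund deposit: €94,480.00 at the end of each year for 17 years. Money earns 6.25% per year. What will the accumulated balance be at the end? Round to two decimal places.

€2,725,255.24

This is an ordinary annuity: 17 deposits of €94,480.00 at the end of each year.
Periodic rate r = 0.0625 per year.
FV = PMT × [((1+r)^n − 1)/r] = 94,480 × [(1+r)^17 − 1] / r = €2,725,255.24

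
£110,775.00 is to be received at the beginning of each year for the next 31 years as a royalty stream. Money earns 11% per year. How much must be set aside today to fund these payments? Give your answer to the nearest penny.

£1,073,829.87

This is an annuity due: 31 payments of £110,775.00 at the beginning of each year.
Periodic rate r = 0.11 per year.
PV = PMT × [(1 − (1+r)^−n)/r] × (1+r) = 110,775 × [1 − (1+r)^−31] / r × (1+r) = £1,073,829.87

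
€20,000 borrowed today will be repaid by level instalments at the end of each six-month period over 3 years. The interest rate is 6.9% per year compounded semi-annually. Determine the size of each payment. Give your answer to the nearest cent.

Level ordinary annuity; solve PV = PMT × [(1 − (1+r)^−n)/r] for PMT.
Periodic rate r = 0.069/2 per half-year; n is counted in half-years.
With n = 6: PMT = 20,000 / ([(1 − (1+r)^−n)/r]) = €3,747.20

€3,747.20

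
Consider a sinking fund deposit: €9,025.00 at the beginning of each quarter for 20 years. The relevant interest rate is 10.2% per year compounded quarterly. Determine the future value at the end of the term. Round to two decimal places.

This is an annuity due: 80 deposits of €9,025.00 at the beginning of each quarter.
Periodic rate r = 0.102/4 per quarter; n is counted in quarters.
FV = PMT × [((1+r)^n − 1)/r] × (1+r) = 9,025 × [(1+r)^80 − 1] / r × (1+r) = €2,357,848.75

€2,357,848.75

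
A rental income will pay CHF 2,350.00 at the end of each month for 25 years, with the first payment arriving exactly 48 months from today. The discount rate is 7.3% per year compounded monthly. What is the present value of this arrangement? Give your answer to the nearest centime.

Ordinary annuity of 300 payments, first payment at period 48.
Periodic rate r = 0.073/12 per month; n is counted in months.
The ordinary-annuity PV formula values the stream one period before the first payment (period 47); discount that back 47 periods:
PV₀ = 2,350 × [1 − (1+r)^−300] / r × (1+r)^−47 = CHF 243,397.80

CHF 243,397.80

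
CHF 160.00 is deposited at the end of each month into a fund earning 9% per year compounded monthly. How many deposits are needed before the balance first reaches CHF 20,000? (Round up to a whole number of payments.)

89 payments

Periodic rate r = 0.09/12 per month; n is counted in months.
Ordinary annuity FV: 20,000 = 160 × [((1+r)^n − 1)/r].
(1+r)^n = 1 + 20,000 × r / 160, so n = ln(1 + 20,000·r/160) / ln(1+r) = 88.52.
Round up to a whole number of payments: n = 89.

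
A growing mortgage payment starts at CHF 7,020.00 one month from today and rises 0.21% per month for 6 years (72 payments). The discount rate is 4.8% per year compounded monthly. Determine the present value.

CHF 471,051.37

Periodic rate r = 0.048/12 per month; n is counted in months.
Growing ordinary annuity: PV = PMT₁ × [1 − ((1+g)/(1+r))^n] / (r − g) = 7,020 × [1 − ((1+0.0021)/(1+r))^72] / (r − 0.0021) = CHF 471,051.37.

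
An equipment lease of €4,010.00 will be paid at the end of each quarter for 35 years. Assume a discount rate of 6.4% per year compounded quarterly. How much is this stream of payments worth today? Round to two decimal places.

€223,466.53

This is an ordinary annuity: 140 payments of €4,010.00 at the end of each quarter.
Periodic rate r = 0.064/4 per quarter; n is counted in quarters.
PV = PMT × [(1 − (1+r)^−n)/r] = 4,010 × [1 − (1+r)^−140] / r = €223,466.53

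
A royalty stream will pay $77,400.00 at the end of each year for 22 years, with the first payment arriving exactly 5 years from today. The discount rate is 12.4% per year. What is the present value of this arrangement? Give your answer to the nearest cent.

$361,188.57

Ordinary annuity of 22 payments, first payment at period 5.
Periodic rate r = 0.124 per year.
The ordinary-annuity PV formula values the stream one period before the first payment (period 4); discount that back 4 periods:
PV₀ = 77,400 × [1 − (1+r)^−22] / r × (1+r)^−4 = $361,188.57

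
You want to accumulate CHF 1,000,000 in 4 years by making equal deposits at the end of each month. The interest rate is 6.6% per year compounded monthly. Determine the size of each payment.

Level ordinary annuity; solve FV = PMT × [((1+r)^n − 1)/r] for PMT.
Periodic rate r = 0.066/12 per month; n is counted in months.
With n = 48: PMT = 1,000,000 / ([((1+r)^n − 1)/r]) = CHF 18,261.10

CHF 18,261.10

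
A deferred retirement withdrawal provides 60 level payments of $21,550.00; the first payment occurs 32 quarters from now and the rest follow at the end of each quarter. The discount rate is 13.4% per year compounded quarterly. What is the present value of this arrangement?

$199,547.13

Ordinary annuity of 60 payments, first payment at period 32.
Periodic rate r = 0.134/4 per quarter; n is counted in quarters.
The ordinary-annuity PV formula values the stream one period before the first payment (period 31); discount that back 31 periods:
PV₀ = 21,550 × [1 − (1+r)^−60] / r × (1+r)^−31 = $199,547.13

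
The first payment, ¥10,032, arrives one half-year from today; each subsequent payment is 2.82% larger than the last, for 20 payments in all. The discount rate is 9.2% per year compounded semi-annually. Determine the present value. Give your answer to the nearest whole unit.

Periodic rate r = 0.092/2 per half-year; n is counted in half-years.
Growing ordinary annuity: PV = PMT₁ × [1 − ((1+g)/(1+r))^n] / (r − g) = 10,032 × [1 − ((1+0.0282)/(1+r))^20] / (r − 0.0282) = ¥163,756.

¥163,756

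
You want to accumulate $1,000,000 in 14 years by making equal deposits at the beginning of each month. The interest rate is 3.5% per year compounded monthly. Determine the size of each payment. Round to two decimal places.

$4,607.74

Level annuity due; solve FV = PMT × [((1+r)^n − 1)/r] × (1+r) for PMT.
Periodic rate r = 0.035/12 per month; n is counted in months.
With n = 168: PMT = 1,000,000 / ([((1+r)^n − 1)/r] × (1+r)) = $4,607.74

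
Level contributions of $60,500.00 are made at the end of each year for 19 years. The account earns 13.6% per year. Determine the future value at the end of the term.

This is an ordinary annuity: 19 deposits of $60,500.00 at the end of each year.
Periodic rate r = 0.136 per year.
FV = PMT × [((1+r)^n − 1)/r] = 60,500 × [(1+r)^19 − 1] / r = $4,571,692.64

$4,571,692.64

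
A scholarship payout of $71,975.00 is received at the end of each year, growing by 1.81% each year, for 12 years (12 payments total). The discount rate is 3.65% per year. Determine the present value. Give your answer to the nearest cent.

Periodic rate r = 0.0365 per year.
Growing ordinary annuity: PV = PMT₁ × [1 − ((1+g)/(1+r))^n] / (r − g) = 71,975 × [1 − ((1+0.0181)/(1+r))^12] / (r − 0.0181) = $756,553.59.

$756,553.59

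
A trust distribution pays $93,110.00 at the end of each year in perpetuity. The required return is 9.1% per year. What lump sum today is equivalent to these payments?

Periodic rate r = 0.091 per year.
Level perpetuity: PV = PMT / r = 93,110 / (0.091) = $1,023,186.81.

$1,023,186.81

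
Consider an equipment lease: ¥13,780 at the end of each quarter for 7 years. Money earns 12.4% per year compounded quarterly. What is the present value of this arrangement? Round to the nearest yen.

This is an ordinary annuity: 28 payments of ¥13,780 at the end of each quarter.
Periodic rate r = 0.124/4 per quarter; n is counted in quarters.
PV = PMT × [(1 − (1+r)^−n)/r] = 13,780 × [1 − (1+r)^−28] / r = ¥255,436

¥255,436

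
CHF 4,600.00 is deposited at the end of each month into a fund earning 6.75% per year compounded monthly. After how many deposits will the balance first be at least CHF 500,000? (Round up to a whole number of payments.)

86 payments

Periodic rate r = 0.0675/12 per month; n is counted in months.
Ordinary annuity FV: 500,000 = 4,600 × [((1+r)^n − 1)/r].
(1+r)^n = 1 + 500,000 × r / 4,600, so n = ln(1 + 500,000·r/4,600) / ln(1+r) = 85.06.
Round up to a whole number of payments: n = 86.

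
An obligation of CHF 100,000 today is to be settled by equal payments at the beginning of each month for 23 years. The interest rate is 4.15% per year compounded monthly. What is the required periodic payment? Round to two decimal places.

CHF 560.98

Level annuity due; solve PV = PMT × [(1 − (1+r)^−n)/r] × (1+r) for PMT.
Periodic rate r = 0.0415/12 per month; n is counted in months.
With n = 276: PMT = 100,000 / ([(1 − (1+r)^−n)/r] × (1+r)) = CHF 560.98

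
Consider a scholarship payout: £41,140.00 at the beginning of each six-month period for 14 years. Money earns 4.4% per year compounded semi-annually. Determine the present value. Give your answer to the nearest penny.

£872,015.89

This is an annuity due: 28 payments of £41,140.00 at the beginning of each six-month period.
Periodic rate r = 0.044/2 per half-year; n is counted in half-years.
PV = PMT × [(1 − (1+r)^−n)/r] × (1+r) = 41,140 × [1 − (1+r)^−28] / r × (1+r) = £872,015.89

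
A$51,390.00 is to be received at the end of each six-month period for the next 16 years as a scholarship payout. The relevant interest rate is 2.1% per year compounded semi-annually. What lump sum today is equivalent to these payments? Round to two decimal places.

This is an ordinary annuity: 32 payments of A$51,390.00 at the end of each six-month period.
Periodic rate r = 0.021/2 per half-year; n is counted in half-years.
PV = PMT × [(1 − (1+r)^−n)/r] = 51,390 × [1 − (1+r)^−32] / r = A$1,390,583.82

A$1,390,583.82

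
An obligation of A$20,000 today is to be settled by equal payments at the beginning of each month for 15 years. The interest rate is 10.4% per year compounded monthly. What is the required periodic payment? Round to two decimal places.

Level annuity due; solve PV = PMT × [(1 − (1+r)^−n)/r] × (1+r) for PMT.
Periodic rate r = 0.104/12 per month; n is counted in months.
With n = 180: PMT = 20,000 / ([(1 − (1+r)^−n)/r] × (1+r)) = A$217.95

A$217.95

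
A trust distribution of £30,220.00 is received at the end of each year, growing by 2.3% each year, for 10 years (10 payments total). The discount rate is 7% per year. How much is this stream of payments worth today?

Periodic rate r = 0.07 per year.
Growing ordinary annuity: PV = PMT₁ × [1 − ((1+g)/(1+r))^n] / (r − g) = 30,220 × [1 − ((1+0.023)/(1+r))^10] / (r − 0.023) = £232,665.83.

£232,665.83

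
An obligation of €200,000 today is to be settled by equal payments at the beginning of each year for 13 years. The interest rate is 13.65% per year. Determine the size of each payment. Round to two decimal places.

€29,637.22

Level annuity due; solve PV = PMT × [(1 − (1+r)^−n)/r] × (1+r) for PMT.
Periodic rate r = 0.1365 per year.
With n = 13: PMT = 200,000 / ([(1 − (1+r)^−n)/r] × (1+r)) = €29,637.22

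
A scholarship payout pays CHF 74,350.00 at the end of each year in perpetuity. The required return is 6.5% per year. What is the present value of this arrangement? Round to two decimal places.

CHF 1,143,846.15

Periodic rate r = 0.065 per year.
Level perpetuity: PV = PMT / r = 74,350 / (0.065) = CHF 1,143,846.15.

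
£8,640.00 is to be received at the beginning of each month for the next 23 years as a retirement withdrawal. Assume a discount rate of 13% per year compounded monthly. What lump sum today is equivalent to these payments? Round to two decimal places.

This is an annuity due: 276 payments of £8,640.00 at the beginning of each month.
Periodic rate r = 0.13/12 per month; n is counted in months.
PV = PMT × [(1 − (1+r)^−n)/r] × (1+r) = 8,640 × [1 − (1+r)^−276] / r × (1+r) = £764,980.66

£764,980.66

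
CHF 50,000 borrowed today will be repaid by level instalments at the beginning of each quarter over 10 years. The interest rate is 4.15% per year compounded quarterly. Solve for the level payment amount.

CHF 1,517.90

Level annuity due; solve PV = PMT × [(1 − (1+r)^−n)/r] × (1+r) for PMT.
Periodic rate r = 0.0415/4 per quarter; n is counted in quarters.
With n = 40: PMT = 50,000 / ([(1 − (1+r)^−n)/r] × (1+r)) = CHF 1,517.90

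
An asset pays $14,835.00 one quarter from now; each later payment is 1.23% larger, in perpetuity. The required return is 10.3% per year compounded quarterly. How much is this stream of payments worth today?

$1,102,973.98

Periodic rate r = 0.103/4 per quarter.
Growing perpetuity (Gordon): PV = PMT₁ / (r − g) = 14,835 / (r − 0.0123) = $1,102,973.98.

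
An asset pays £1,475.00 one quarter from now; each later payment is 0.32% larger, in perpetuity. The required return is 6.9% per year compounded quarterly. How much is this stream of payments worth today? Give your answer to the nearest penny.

Periodic rate r = 0.069/4 per quarter.
Growing perpetuity (Gordon): PV = PMT₁ / (r − g) = 1,475 / (r − 0.0032) = £104,982.21.

£104,982.21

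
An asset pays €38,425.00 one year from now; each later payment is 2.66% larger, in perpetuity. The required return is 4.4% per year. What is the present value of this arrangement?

Periodic rate r = 0.044 per year.
Growing perpetuity (Gordon): PV = PMT₁ / (r − g) = 38,425 / (r − 0.0266) = €2,208,333.33.

€2,208,333.33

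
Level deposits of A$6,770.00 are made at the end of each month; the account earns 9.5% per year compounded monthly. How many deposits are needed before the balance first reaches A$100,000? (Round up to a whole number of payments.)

15 payments

Periodic rate r = 0.095/12 per month; n is counted in months.
Ordinary annuity FV: 100,000 = 6,770 × [((1+r)^n − 1)/r].
(1+r)^n = 1 + 100,000 × r / 6,770, so n = ln(1 + 100,000·r/6,770) / ln(1+r) = 14.02.
Round up to a whole number of payments: n = 15.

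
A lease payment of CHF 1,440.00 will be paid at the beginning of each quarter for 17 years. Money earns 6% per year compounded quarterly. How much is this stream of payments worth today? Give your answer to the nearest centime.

This is an annuity due: 68 payments of CHF 1,440.00 at the beginning of each quarter.
Periodic rate r = 0.06/4 per quarter; n is counted in quarters.
PV = PMT × [(1 − (1+r)^−n)/r] × (1+r) = 1,440 × [1 − (1+r)^−68] / r × (1+r) = CHF 62,036.48

CHF 62,036.48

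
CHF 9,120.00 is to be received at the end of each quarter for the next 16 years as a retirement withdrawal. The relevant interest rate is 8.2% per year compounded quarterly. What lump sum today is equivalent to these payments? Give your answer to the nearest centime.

CHF 323,480.92

This is an ordinary annuity: 64 payments of CHF 9,120.00 at the end of each quarter.
Periodic rate r = 0.082/4 per quarter; n is counted in quarters.
PV = PMT × [(1 − (1+r)^−n)/r] = 9,120 × [1 − (1+r)^−64] / r = CHF 323,480.92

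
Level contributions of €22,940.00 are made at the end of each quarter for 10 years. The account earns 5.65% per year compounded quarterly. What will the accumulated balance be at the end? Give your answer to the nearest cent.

This is an ordinary annuity: 40 deposits of €22,940.00 at the end of each quarter.
Periodic rate r = 0.0565/4 per quarter; n is counted in quarters.
FV = PMT × [((1+r)^n − 1)/r] = 22,940 × [(1+r)^40 − 1] / r = €1,222,123.32

€1,222,123.32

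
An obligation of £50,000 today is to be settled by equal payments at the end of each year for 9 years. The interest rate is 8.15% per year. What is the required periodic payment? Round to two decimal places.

£8,053.98

Level ordinary annuity; solve PV = PMT × [(1 − (1+r)^−n)/r] for PMT.
Periodic rate r = 0.0815 per year.
With n = 9: PMT = 50,000 / ([(1 − (1+r)^−n)/r]) = £8,053.98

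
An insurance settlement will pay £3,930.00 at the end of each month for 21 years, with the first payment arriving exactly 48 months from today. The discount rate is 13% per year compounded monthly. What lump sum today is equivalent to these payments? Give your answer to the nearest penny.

Ordinary annuity of 252 payments, first payment at period 48.
Periodic rate r = 0.13/12 per month; n is counted in months.
The ordinary-annuity PV formula values the stream one period before the first payment (period 47); discount that back 47 periods:
PV₀ = 3,930 × [1 − (1+r)^−252] / r × (1+r)^−47 = £204,151.58

£204,151.58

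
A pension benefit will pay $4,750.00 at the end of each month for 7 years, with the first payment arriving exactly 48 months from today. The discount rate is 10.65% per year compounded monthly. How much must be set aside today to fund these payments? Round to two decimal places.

$185,118.93

Ordinary annuity of 84 payments, first payment at period 48.
Periodic rate r = 0.1065/12 per month; n is counted in months.
The ordinary-annuity PV formula values the stream one period before the first payment (period 47); discount that back 47 periods:
PV₀ = 4,750 × [1 − (1+r)^−84] / r × (1+r)^−47 = $185,118.93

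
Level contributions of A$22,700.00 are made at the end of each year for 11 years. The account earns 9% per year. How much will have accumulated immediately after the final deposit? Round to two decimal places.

A$398,618.66

This is an ordinary annuity: 11 deposits of A$22,700.00 at the end of each year.
Periodic rate r = 0.09 per year.
FV = PMT × [((1+r)^n − 1)/r] = 22,700 × [(1+r)^11 − 1] / r = A$398,618.66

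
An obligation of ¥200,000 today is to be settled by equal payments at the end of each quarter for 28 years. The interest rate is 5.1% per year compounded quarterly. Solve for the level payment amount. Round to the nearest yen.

¥3,364

Level ordinary annuity; solve PV = PMT × [(1 − (1+r)^−n)/r] for PMT.
Periodic rate r = 0.051/4 per quarter; n is counted in quarters.
With n = 112: PMT = 200,000 / ([(1 − (1+r)^−n)/r]) = ¥3,364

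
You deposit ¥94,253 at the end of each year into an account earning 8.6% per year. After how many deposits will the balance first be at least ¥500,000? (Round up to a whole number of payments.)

Periodic rate r = 0.086 per year.
Ordinary annuity FV: 500,000 = 94,253 × [((1+r)^n − 1)/r].
(1+r)^n = 1 + 500,000 × r / 94,253, so n = ln(1 + 500,000·r/94,253) / ln(1+r) = 4.56.
Round up to a whole number of payments: n = 5.

5 payments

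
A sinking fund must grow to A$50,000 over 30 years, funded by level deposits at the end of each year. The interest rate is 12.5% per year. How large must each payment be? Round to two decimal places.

A$188.01

Level ordinary annuity; solve FV = PMT × [((1+r)^n − 1)/r] for PMT.
Periodic rate r = 0.125 per year.
With n = 30: PMT = 50,000 / ([((1+r)^n − 1)/r]) = A$188.01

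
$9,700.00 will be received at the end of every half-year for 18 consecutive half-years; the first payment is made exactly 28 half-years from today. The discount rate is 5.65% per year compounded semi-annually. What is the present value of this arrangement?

$63,821.60

Ordinary annuity of 18 payments, first payment at period 28.
Periodic rate r = 0.0565/2 per half-year; n is counted in half-years.
The ordinary-annuity PV formula values the stream one period before the first payment (period 27); discount that back 27 periods:
PV₀ = 9,700 × [1 − (1+r)^−18] / r × (1+r)^−27 = $63,821.60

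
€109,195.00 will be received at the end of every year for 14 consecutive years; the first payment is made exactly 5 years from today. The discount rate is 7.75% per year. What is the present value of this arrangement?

Ordinary annuity of 14 payments, first payment at period 5.
Periodic rate r = 0.0775 per year.
The ordinary-annuity PV formula values the stream one period before the first payment (period 4); discount that back 4 periods:
PV₀ = 109,195 × [1 − (1+r)^−14] / r × (1+r)^−4 = €677,666.00

€677,666.00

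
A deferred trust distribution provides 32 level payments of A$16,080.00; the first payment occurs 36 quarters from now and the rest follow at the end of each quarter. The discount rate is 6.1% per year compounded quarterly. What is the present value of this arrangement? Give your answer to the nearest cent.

Ordinary annuity of 32 payments, first payment at period 36.
Periodic rate r = 0.061/4 per quarter; n is counted in quarters.
The ordinary-annuity PV formula values the stream one period before the first payment (period 35); discount that back 35 periods:
PV₀ = 16,080 × [1 − (1+r)^−32] / r × (1+r)^−35 = A$238,319.05

A$238,319.05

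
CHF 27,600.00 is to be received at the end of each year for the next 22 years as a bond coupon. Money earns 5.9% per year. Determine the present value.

This is an ordinary annuity: 22 payments of CHF 27,600.00 at the end of each year.
Periodic rate r = 0.059 per year.
PV = PMT × [(1 − (1+r)^−n)/r] = 27,600 × [1 − (1+r)^−22] / r = CHF 335,256.92

CHF 335,256.92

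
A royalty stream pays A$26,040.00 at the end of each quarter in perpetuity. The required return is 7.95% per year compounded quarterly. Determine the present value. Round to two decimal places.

Periodic rate r = 0.0795/4 per quarter.
Level perpetuity: PV = PMT / r = 26,040 / (0.0795/4) = A$1,310,188.68.

A$1,310,188.68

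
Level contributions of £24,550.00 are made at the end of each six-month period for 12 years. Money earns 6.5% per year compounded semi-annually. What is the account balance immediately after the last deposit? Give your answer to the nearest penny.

This is an ordinary annuity: 24 deposits of £24,550.00 at the end of each six-month period.
Periodic rate r = 0.065/2 per half-year; n is counted in half-years.
FV = PMT × [((1+r)^n − 1)/r] = 24,550 × [(1+r)^24 − 1] / r = £872,147.56

£872,147.56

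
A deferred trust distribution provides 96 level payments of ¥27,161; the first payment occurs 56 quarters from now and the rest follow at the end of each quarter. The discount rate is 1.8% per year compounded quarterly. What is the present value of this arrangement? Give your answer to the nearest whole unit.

¥1,651,028

Ordinary annuity of 96 payments, first payment at period 56.
Periodic rate r = 0.018/4 per quarter; n is counted in quarters.
The ordinary-annuity PV formula values the stream one period before the first payment (period 55); discount that back 55 periods:
PV₀ = 27,161 × [1 − (1+r)^−96] / r × (1+r)^−55 = ¥1,651,028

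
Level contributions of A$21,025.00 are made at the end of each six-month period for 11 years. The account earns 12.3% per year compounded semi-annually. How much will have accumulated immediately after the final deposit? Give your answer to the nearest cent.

A$928,999.28

This is an ordinary annuity: 22 deposits of A$21,025.00 at the end of each six-month period.
Periodic rate r = 0.123/2 per half-year; n is counted in half-years.
FV = PMT × [((1+r)^n − 1)/r] = 21,025 × [(1+r)^22 − 1] / r = A$928,999.28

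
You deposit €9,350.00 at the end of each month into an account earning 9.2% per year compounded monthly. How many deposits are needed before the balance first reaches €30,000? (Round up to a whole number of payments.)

4 payments

Periodic rate r = 0.092/12 per month; n is counted in months.
Ordinary annuity FV: 30,000 = 9,350 × [((1+r)^n − 1)/r].
(1+r)^n = 1 + 30,000 × r / 9,350, so n = ln(1 + 30,000·r/9,350) / ln(1+r) = 3.18.
Round up to a whole number of payments: n = 4.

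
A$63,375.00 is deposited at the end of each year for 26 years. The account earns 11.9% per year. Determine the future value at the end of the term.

This is an ordinary annuity: 26 deposits of A$63,375.00 at the end of each year.
Periodic rate r = 0.119 per year.
FV = PMT × [((1+r)^n − 1)/r] = 63,375 × [(1+r)^26 − 1] / r = A$9,374,690.14

A$9,374,690.14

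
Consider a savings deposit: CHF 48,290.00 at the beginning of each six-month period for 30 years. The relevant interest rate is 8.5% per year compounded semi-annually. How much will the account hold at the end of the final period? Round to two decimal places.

CHF 13,207,044.15

This is an annuity due: 60 deposits of CHF 48,290.00 at the beginning of each six-month period.
Periodic rate r = 0.085/2 per half-year; n is counted in half-years.
FV = PMT × [((1+r)^n − 1)/r] × (1+r) = 48,290 × [(1+r)^60 − 1] / r × (1+r) = CHF 13,207,044.15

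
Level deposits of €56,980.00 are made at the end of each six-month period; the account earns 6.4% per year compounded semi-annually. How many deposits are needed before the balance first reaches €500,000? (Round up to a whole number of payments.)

Periodic rate r = 0.064/2 per half-year; n is counted in half-years.
Ordinary annuity FV: 500,000 = 56,980 × [((1+r)^n − 1)/r].
(1+r)^n = 1 + 500,000 × r / 56,980, so n = ln(1 + 500,000·r/56,980) / ln(1+r) = 7.86.
Round up to a whole number of payments: n = 8.

8 payments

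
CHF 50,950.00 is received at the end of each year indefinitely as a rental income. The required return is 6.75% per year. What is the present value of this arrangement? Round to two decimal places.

Periodic rate r = 0.0675 per year.
Level perpetuity: PV = PMT / r = 50,950 / (0.0675) = CHF 754,814.81.

CHF 754,814.81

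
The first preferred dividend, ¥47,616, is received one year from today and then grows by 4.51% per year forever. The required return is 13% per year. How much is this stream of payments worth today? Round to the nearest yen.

¥560,848

Periodic rate r = 0.13 per year.
Growing perpetuity (Gordon): PV = PMT₁ / (r − g) = 47,616 / (r − 0.0451) = ¥560,848.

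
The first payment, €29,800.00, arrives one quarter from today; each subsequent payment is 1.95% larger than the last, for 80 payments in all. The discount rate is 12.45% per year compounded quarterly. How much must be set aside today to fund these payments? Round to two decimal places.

Periodic rate r = 0.1245/4 per quarter; n is counted in quarters.
Growing ordinary annuity: PV = PMT₁ × [1 − ((1+g)/(1+r))^n] / (r − g) = 29,800 × [1 − ((1+0.0195)/(1+r))^80] / (r − 0.0195) = €1,528,545.64.

€1,528,545.64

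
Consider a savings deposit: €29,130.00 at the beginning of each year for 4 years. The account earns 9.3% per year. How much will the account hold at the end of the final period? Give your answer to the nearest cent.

€146,249.69

This is an annuity due: 4 deposits of €29,130.00 at the beginning of each year.
Periodic rate r = 0.093 per year.
FV = PMT × [((1+r)^n − 1)/r] × (1+r) = 29,130 × [(1+r)^4 − 1] / r × (1+r) = €146,249.69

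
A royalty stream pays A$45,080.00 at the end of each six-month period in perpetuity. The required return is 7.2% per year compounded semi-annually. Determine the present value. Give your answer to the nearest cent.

Periodic rate r = 0.072/2 per half-year.
Level perpetuity: PV = PMT / r = 45,080 / (0.072/2) = A$1,252,222.22.

A$1,252,222.22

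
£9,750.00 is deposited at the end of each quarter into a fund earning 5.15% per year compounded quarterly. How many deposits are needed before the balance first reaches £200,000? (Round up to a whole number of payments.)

19 payments

Periodic rate r = 0.0515/4 per quarter; n is counted in quarters.
Ordinary annuity FV: 200,000 = 9,750 × [((1+r)^n − 1)/r].
(1+r)^n = 1 + 200,000 × r / 9,750, so n = ln(1 + 200,000·r/9,750) / ln(1+r) = 18.32.
Round up to a whole number of payments: n = 19.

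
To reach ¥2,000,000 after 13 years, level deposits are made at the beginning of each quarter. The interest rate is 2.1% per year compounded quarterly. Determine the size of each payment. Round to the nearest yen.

Level annuity due; solve FV = PMT × [((1+r)^n − 1)/r] × (1+r) for PMT.
Periodic rate r = 0.021/4 per quarter; n is counted in quarters.
With n = 52: PMT = 2,000,000 / ([((1+r)^n − 1)/r] × (1+r)) = ¥33,375

¥33,375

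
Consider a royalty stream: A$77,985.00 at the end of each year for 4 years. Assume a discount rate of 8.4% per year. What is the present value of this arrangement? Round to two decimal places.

This is an ordinary annuity: 4 payments of A$77,985.00 at the end of each year.
Periodic rate r = 0.084 per year.
PV = PMT × [(1 − (1+r)^−n)/r] = 77,985 × [1 − (1+r)^−4] / r = A$256,013.05

A$256,013.05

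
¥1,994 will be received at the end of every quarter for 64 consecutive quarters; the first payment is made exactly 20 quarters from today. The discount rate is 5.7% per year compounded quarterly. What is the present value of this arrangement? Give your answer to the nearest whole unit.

¥63,705

Ordinary annuity of 64 payments, first payment at period 20.
Periodic rate r = 0.057/4 per quarter; n is counted in quarters.
The ordinary-annuity PV formula values the stream one period before the first payment (period 19); discount that back 19 periods:
PV₀ = 1,994 × [1 − (1+r)^−64] / r × (1+r)^−19 = ¥63,705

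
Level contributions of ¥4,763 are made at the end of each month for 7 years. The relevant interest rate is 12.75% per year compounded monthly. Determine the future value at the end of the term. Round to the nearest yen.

¥640,936

This is an ordinary annuity: 84 deposits of ¥4,763 at the end of each month.
Periodic rate r = 0.1275/12 per month; n is counted in months.
FV = PMT × [((1+r)^n − 1)/r] = 4,763 × [(1+r)^84 − 1] / r = ¥640,936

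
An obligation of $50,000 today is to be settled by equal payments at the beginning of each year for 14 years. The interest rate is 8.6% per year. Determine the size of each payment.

Level annuity due; solve PV = PMT × [(1 − (1+r)^−n)/r] × (1+r) for PMT.
Periodic rate r = 0.086 per year.
With n = 14: PMT = 50,000 / ([(1 − (1+r)^−n)/r] × (1+r)) = $5,780.71

$5,780.71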